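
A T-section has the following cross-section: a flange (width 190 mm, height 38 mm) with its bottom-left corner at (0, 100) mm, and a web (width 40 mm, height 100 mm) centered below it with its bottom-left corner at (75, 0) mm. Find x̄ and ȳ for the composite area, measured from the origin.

x̄ = 95.00 mm, ȳ = 94.40 mm

Part | A | x̄ᵢ | ȳᵢ | A·x̄ᵢ | A·ȳᵢ
web | 4000.00 | 95.00 | 50.00 | 380000.00 | 200000.00
flange | 7220.00 | 95.00 | 119.00 | 685900.00 | 859180.00
Σ | 11220.00 |  |  | 1065900.00 | 1059180.00
x̄ = 1065900.00 / 11220.00 = 95.00 mm
ȳ = 1059180.00 / 11220.00 = 94.40 mm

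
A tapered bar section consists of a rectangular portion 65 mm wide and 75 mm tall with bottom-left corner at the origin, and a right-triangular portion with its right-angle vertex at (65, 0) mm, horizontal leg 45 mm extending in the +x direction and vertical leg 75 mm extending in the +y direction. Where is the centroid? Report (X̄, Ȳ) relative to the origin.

X̄ = 44.71 mm, Ȳ = 34.29 mm

rectangular portion: A = 65 × 75 = 4875.00, centroid at (32.50, 37.50).
triangular portion: A = ½·45·75 = 1687.50, centroid at (80.00, 25.00).
ΣA = 6562.50 mm²
ΣAX̄ = (4875.00)(32.50) + (1687.50)(80.00) = 293437.50 mm³
ΣAȲ = (4875.00)(37.50) + (1687.50)(25.00) = 225000.00 mm³
X̄ = 293437.50 / 6562.50 = 44.71 mm
Ȳ = 225000.00 / 6562.50 = 34.29 mm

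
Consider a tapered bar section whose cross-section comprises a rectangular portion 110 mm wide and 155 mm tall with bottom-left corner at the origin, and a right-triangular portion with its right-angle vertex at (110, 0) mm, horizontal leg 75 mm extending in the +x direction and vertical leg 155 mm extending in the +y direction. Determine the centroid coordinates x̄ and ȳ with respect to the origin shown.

rectangular portion: A = 110 × 155 = 17050.00, centroid at (55.00, 77.50).
triangular portion: A = ½·75·155 = 5812.50, centroid at (135.00, 51.67).
ΣA = 22862.50 mm²
ΣAx̄ = (17050.00)(55.00) + (5812.50)(135.00) = 1722437.50 mm³
ΣAȳ = (17050.00)(77.50) + (5812.50)(51.67) = 1621687.50 mm³
x̄ = 1722437.50 / 22862.50 = 75.34 mm
ȳ = 1621687.50 / 22862.50 = 70.93 mm

x̄ = 75.34 mm, ȳ = 70.93 mm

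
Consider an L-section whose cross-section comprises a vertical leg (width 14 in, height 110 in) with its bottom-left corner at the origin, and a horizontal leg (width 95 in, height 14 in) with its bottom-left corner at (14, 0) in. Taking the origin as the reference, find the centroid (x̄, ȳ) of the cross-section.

Part | A | x̄ᵢ | ȳᵢ | A·x̄ᵢ | A·ȳᵢ
vertical leg | 1540.00 | 7.00 | 55.00 | 10780.00 | 84700.00
horizontal leg | 1330.00 | 61.50 | 7.00 | 81795.00 | 9310.00
Σ | 2870.00 |  |  | 92575.00 | 94010.00
x̄ = 92575.00 / 2870.00 = 32.26 in
ȳ = 94010.00 / 2870.00 = 32.76 in

x̄ = 32.26 in, ȳ = 32.76 in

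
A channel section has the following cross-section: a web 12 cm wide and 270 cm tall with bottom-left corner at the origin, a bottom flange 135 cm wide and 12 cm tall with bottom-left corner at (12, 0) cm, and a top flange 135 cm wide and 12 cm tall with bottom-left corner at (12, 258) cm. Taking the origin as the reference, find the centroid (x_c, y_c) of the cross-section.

Part | A | x̄ᵢ | ȳᵢ | A·x̄ᵢ | A·ȳᵢ
web | 3240.00 | 6.00 | 135.00 | 19440.00 | 437400.00
bottom flange | 1620.00 | 79.50 | 6.00 | 128790.00 | 9720.00
top flange | 1620.00 | 79.50 | 264.00 | 128790.00 | 427680.00
Σ | 6480.00 |  |  | 277020.00 | 874800.00
x_c = 277020.00 / 6480.00 = 42.75 cm
y_c = 874800.00 / 6480.00 = 135.00 cm

x_c = 42.75 cm, y_c = 135.00 cm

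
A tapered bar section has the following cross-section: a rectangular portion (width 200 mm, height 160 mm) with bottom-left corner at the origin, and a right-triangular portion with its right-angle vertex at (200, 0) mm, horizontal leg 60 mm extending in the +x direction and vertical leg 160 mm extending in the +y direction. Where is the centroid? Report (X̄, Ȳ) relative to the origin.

rectangular portion: A = 200 × 160 = 32000.00, centroid at (100.00, 80.00).
triangular portion: A = ½·60·160 = 4800.00, centroid at (220.00, 53.33).
ΣA = 36800.00 mm²
ΣAX̄ = (32000.00)(100.00) + (4800.00)(220.00) = 4256000.00 mm³
ΣAȲ = (32000.00)(80.00) + (4800.00)(53.33) = 2816000.00 mm³
X̄ = 4256000.00 / 36800.00 = 115.65 mm
Ȳ = 2816000.00 / 36800.00 = 76.52 mm

X̄ = 115.65 mm, Ȳ = 76.52 mm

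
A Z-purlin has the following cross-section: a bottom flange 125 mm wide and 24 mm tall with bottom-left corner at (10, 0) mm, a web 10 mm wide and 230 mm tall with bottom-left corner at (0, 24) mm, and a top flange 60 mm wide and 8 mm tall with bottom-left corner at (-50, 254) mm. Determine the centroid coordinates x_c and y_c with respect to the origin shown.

bottom flange: A = 125 × 24 = 3000.00, centroid at (72.50, 12.00).
web: A = 10 × 230 = 2300.00, centroid at (5.00, 139.00).
top flange: A = 60 × 8 = 480.00, centroid at (-20.00, 258.00).
ΣA = 5780.00 mm²
ΣAx_c = (3000.00)(72.50) + (2300.00)(5.00) + (480.00)(-20.00) = 219400.00 mm³
ΣAy_c = (3000.00)(12.00) + (2300.00)(139.00) + (480.00)(258.00) = 479540.00 mm³
x_c = 219400.00 / 5780.00 = 37.96 mm
y_c = 479540.00 / 5780.00 = 82.97 mm

x_c = 37.96 mm, y_c = 82.97 mm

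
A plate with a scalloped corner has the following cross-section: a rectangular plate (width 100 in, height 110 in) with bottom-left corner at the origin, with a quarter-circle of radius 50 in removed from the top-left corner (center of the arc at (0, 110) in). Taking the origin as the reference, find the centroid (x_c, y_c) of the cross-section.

x_c = 56.25 in, y_c = 47.66 in

plate: A = 100 × 110 = 11000.00, centroid at (50.00, 55.00).
removed quarter-circle: A = −¼π·50² = -1963.50, centroid at (21.22, 88.78).
ΣA = 9036.50 in², ΣAx_c = 508333.33 in³, ΣAy_c = 430682.17 in³.
x_c = 508333.33/9036.50 = 56.25 in; y_c = 430682.17/9036.50 = 47.66 in.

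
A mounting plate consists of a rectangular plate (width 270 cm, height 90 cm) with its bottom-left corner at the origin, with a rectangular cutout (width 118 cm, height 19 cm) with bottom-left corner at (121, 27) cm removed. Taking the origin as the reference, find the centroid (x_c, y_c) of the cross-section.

x_c = 130.43 cm, y_c = 45.86 cm

Part | A | x̄ᵢ | ȳᵢ | A·x̄ᵢ | A·ȳᵢ
plate | 24300.00 | 135.00 | 45.00 | 3280500.00 | 1093500.00
hole | -2242.00 | 180.00 | 36.50 | -403560.00 | -81833.00
Σ | 22058.00 |  |  | 2876940.00 | 1011667.00
x_c = 2876940.00 / 22058.00 = 130.43 cm
y_c = 1011667.00 / 22058.00 = 45.86 cm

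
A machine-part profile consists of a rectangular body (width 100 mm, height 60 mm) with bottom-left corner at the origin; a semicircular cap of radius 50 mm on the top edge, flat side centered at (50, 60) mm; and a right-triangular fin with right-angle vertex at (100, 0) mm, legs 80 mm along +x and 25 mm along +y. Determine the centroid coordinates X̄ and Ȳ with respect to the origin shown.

rectangular body: A = 100 × 60 = 6000.00, centroid at (50.00, 30.00).
semicircular top: A = ½π·50² = 3926.99, centroid at (50.00, 81.22).
triangular fin: A = ½·80·25 = 1000.00, centroid at (126.67, 8.33).
ΣA = 10926.99 mm², ΣAX̄ = 623016.21 mm³, ΣAȲ = 507286.12 mm³.
X̄ = 623016.21/10926.99 = 57.02 mm; Ȳ = 507286.12/10926.99 = 46.43 mm.

X̄ = 57.02 mm, Ȳ = 46.43 mm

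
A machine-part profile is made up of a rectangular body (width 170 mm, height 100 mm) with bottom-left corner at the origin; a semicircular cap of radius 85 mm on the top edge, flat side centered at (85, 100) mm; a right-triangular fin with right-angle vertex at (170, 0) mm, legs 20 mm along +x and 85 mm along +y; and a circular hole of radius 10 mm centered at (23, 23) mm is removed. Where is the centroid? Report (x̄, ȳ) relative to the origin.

rectangular body: A = 170 × 100 = 17000.00, centroid at (85.00, 50.00).
semicircular top: A = ½π·85² = 11349.00, centroid at (85.00, 136.08).
triangular fin: A = ½·20·85 = 850.00, centroid at (176.67, 28.33).
hole: A = −π·10² = -314.16, centroid at (23.00, 23.00).
ΣA = 28884.84 mm²
ΣAx̄ = (17000.00)(85.00) + (11349.00)(85.00) + (850.00)(176.67) + (-314.16)(23.00) = 2552606.30 mm³
ΣAȳ = (17000.00)(50.00) + (11349.00)(136.08) + (850.00)(28.33) + (-314.16)(23.00) = 2411174.68 mm³
x̄ = 2552606.30 / 28884.84 = 88.37 mm
ȳ = 2411174.68 / 28884.84 = 83.48 mm

x̄ = 88.37 mm, ȳ = 83.48 mm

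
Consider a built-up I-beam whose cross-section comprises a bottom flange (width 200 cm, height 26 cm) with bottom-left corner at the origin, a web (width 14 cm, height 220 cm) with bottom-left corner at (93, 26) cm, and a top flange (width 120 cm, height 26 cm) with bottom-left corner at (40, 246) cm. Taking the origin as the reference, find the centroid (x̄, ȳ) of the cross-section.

bottom flange: A = 200 × 26 = 5200.00, centroid at (100.00, 13.00).
web: A = 14 × 220 = 3080.00, centroid at (100.00, 136.00).
top flange: A = 120 × 26 = 3120.00, centroid at (100.00, 259.00).
ΣA = 11400.00 cm², ΣAx̄ = 1140000.00 cm³, ΣAȳ = 1294560.00 cm³.
x̄ = 1140000.00/11400.00 = 100.00 cm; ȳ = 1294560.00/11400.00 = 113.56 cm.

x̄ = 100.00 cm, ȳ = 113.56 cm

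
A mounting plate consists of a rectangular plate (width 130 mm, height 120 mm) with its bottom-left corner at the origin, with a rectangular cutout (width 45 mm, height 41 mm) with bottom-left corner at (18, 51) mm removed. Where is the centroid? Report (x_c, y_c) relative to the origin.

plate: A = 130 × 120 = 15600.00, centroid at (65.00, 60.00).
hole: A = −(45 × 41) = -1845.00, centroid at (40.50, 71.50).
ΣA = 13755.00 mm²
ΣAx_c = (15600.00)(65.00) + (-1845.00)(40.50) = 939277.50 mm³
ΣAy_c = (15600.00)(60.00) + (-1845.00)(71.50) = 804082.50 mm³
x_c = 939277.50 / 13755.00 = 68.29 mm
y_c = 804082.50 / 13755.00 = 58.46 mm

x_c = 68.29 mm, y_c = 58.46 mm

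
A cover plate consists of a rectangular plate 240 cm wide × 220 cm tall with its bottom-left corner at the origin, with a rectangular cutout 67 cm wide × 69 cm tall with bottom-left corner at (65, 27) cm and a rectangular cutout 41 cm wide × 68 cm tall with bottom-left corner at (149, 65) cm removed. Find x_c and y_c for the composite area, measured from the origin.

x_c = 119.15 cm, y_c = 115.62 cm

plate: A = 240 × 220 = 52800.00, centroid at (120.00, 110.00).
hole 1: A = −(67 × 69) = -4623.00, centroid at (98.50, 61.50).
hole 2: A = −(41 × 68) = -2788.00, centroid at (169.50, 99.00).
ΣA = 45389.00 cm², ΣAx_c = 5408068.50 cm³, ΣAy_c = 5247673.50 cm³.
x_c = 5408068.50/45389.00 = 119.15 cm; y_c = 5247673.50/45389.00 = 115.62 cm.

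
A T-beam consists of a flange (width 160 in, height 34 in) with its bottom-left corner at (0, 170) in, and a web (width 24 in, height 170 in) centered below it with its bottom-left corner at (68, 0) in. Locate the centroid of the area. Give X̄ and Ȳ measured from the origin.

Part | A | x̄ᵢ | ȳᵢ | A·x̄ᵢ | A·ȳᵢ
web | 4080.00 | 80.00 | 85.00 | 326400.00 | 346800.00
flange | 5440.00 | 80.00 | 187.00 | 435200.00 | 1017280.00
Σ | 9520.00 |  |  | 761600.00 | 1364080.00
X̄ = 761600.00 / 9520.00 = 80.00 in
Ȳ = 1364080.00 / 9520.00 = 143.29 in

X̄ = 80.00 in, Ȳ = 143.29 in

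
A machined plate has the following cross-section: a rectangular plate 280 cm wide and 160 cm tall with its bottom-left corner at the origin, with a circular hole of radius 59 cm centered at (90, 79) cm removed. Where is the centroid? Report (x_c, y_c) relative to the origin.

x_c = 156.15 cm, y_c = 80.32 cm

plate: A = 280 × 160 = 44800.00, centroid at (140.00, 80.00).
hole: A = −π·59² = -10935.88, centroid at (90.00, 79.00).
ΣA = 33864.12 cm², ΣAx_c = 5287770.44 cm³, ΣAy_c = 2720065.16 cm³.
x_c = 5287770.44/33864.12 = 156.15 cm; y_c = 2720065.16/33864.12 = 80.32 cm.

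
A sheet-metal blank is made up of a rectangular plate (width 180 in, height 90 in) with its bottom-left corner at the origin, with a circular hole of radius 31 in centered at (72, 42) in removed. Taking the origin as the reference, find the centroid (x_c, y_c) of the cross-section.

x_c = 94.12 in, y_c = 45.69 in

plate: A = 180 × 90 = 16200.00, centroid at (90.00, 45.00).
hole: A = −π·31² = -3019.07, centroid at (72.00, 42.00).
ΣA = 13180.93 in²
ΣAx_c = (16200.00)(90.00) + (-3019.07)(72.00) = 1240626.92 in³
ΣAy_c = (16200.00)(45.00) + (-3019.07)(42.00) = 602199.04 in³
x_c = 1240626.92 / 13180.93 = 94.12 in
y_c = 602199.04 / 13180.93 = 45.69 in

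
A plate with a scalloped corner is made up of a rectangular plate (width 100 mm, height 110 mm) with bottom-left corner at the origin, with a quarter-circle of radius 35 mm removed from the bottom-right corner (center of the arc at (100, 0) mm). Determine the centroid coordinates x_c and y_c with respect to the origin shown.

plate: A = 100 × 110 = 11000.00, centroid at (50.00, 55.00).
removed quarter-circle: A = −¼π·35² = -962.11, centroid at (85.15, 14.85).
ΣA = 10037.89 mm²
ΣAx_c = (11000.00)(50.00) + (-962.11)(85.15) = 468080.39 mm³
ΣAy_c = (11000.00)(55.00) + (-962.11)(14.85) = 590708.33 mm³
x_c = 468080.39 / 10037.89 = 46.63 mm
y_c = 590708.33 / 10037.89 = 58.85 mm

x_c = 46.63 mm, y_c = 58.85 mm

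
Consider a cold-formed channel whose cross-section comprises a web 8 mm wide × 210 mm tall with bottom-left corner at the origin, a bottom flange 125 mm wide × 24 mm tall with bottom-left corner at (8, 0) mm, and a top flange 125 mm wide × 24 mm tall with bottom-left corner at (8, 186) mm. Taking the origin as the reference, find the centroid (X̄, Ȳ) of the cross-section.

web: A = 8 × 210 = 1680.00, centroid at (4.00, 105.00).
bottom flange: A = 125 × 24 = 3000.00, centroid at (70.50, 12.00).
top flange: A = 125 × 24 = 3000.00, centroid at (70.50, 198.00).
ΣA = 7680.00 mm², ΣAX̄ = 429720.00 mm³, ΣAȲ = 806400.00 mm³.
X̄ = 429720.00/7680.00 = 55.95 mm; Ȳ = 806400.00/7680.00 = 105.00 mm.

X̄ = 55.95 mm, Ȳ = 105.00 mm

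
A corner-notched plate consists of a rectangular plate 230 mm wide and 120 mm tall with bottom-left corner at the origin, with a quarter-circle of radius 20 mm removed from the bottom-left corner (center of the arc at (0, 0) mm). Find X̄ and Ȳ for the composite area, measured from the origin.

X̄ = 116.23 mm, Ȳ = 60.59 mm

plate: A = 230 × 120 = 27600.00, centroid at (115.00, 60.00).
removed quarter-circle: A = −¼π·20² = -314.16, centroid at (8.49, 8.49).
ΣA = 27285.84 mm²
ΣAX̄ = (27600.00)(115.00) + (-314.16)(8.49) = 3171333.33 mm³
ΣAȲ = (27600.00)(60.00) + (-314.16)(8.49) = 1653333.33 mm³
X̄ = 3171333.33 / 27285.84 = 116.23 mm
Ȳ = 1653333.33 / 27285.84 = 60.59 mm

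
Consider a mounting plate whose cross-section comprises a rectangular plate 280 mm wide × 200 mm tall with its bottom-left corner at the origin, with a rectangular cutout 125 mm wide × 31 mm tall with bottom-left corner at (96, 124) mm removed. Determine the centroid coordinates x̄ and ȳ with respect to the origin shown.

Part | A | x̄ᵢ | ȳᵢ | A·x̄ᵢ | A·ȳᵢ
plate | 56000.00 | 140.00 | 100.00 | 7840000.00 | 5600000.00
hole | -3875.00 | 158.50 | 139.50 | -614187.50 | -540562.50
Σ | 52125.00 |  |  | 7225812.50 | 5059437.50
x̄ = 7225812.50 / 52125.00 = 138.62 mm
ȳ = 5059437.50 / 52125.00 = 97.06 mm

x̄ = 138.62 mm, ȳ = 97.06 mm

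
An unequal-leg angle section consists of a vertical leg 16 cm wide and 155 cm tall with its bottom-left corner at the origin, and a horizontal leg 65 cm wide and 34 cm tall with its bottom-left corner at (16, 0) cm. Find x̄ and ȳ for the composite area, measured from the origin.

vertical leg: A = 16 × 155 = 2480.00, centroid at (8.00, 77.50).
horizontal leg: A = 65 × 34 = 2210.00, centroid at (48.50, 17.00).
ΣA = 4690.00 cm², ΣAx̄ = 127025.00 cm³, ΣAȳ = 229770.00 cm³.
x̄ = 127025.00/4690.00 = 27.08 cm; ȳ = 229770.00/4690.00 = 48.99 cm.

x̄ = 27.08 cm, ȳ = 48.99 cm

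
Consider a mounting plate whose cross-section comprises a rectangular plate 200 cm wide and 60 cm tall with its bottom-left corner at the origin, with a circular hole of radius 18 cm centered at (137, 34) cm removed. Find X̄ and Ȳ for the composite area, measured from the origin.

plate: A = 200 × 60 = 12000.00, centroid at (100.00, 30.00).
hole: A = −π·18² = -1017.88, centroid at (137.00, 34.00).
ΣA = 10982.12 cm²
ΣAX̄ = (12000.00)(100.00) + (-1017.88)(137.00) = 1060550.99 cm³
ΣAȲ = (12000.00)(30.00) + (-1017.88)(34.00) = 325392.22 cm³
X̄ = 1060550.99 / 10982.12 = 96.57 cm
Ȳ = 325392.22 / 10982.12 = 29.63 cm

X̄ = 96.57 cm, Ȳ = 29.63 cm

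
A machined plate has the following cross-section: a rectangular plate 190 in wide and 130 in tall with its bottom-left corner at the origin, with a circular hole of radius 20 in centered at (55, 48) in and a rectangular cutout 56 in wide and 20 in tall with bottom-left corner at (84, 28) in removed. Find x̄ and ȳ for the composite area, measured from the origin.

plate: A = 190 × 130 = 24700.00, centroid at (95.00, 65.00).
hole 1: A = −π·20² = -1256.64, centroid at (55.00, 48.00).
hole 2: A = −(56 × 20) = -1120.00, centroid at (112.00, 38.00).
ΣA = 22323.36 in², ΣAx̄ = 2151944.96 in³, ΣAȳ = 1502621.42 in³.
x̄ = 2151944.96/22323.36 = 96.40 in; ȳ = 1502621.42/22323.36 = 67.31 in.

x̄ = 96.40 in, ȳ = 67.31 in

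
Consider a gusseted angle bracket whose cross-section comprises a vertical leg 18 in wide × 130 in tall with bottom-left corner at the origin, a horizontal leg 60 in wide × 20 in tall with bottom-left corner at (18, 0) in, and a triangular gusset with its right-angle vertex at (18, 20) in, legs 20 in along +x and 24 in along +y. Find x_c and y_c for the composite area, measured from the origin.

vertical leg: A = 18 × 130 = 2340.00, centroid at (9.00, 65.00).
horizontal leg: A = 60 × 20 = 1200.00, centroid at (48.00, 10.00).
gusset: A = ½·20·24 = 240.00, centroid at (24.67, 28.00).
ΣA = 3780.00 in², ΣAx_c = 84580.00 in³, ΣAy_c = 170820.00 in³.
x_c = 84580.00/3780.00 = 22.38 in; y_c = 170820.00/3780.00 = 45.19 in.

x_c = 22.38 in, y_c = 45.19 in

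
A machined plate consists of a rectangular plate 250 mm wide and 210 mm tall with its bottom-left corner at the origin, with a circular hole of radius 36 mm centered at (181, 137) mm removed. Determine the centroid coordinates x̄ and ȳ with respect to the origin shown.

plate: A = 250 × 210 = 52500.00, centroid at (125.00, 105.00).
hole: A = −π·36² = -4071.50, centroid at (181.00, 137.00).
ΣA = 48428.50 mm²
ΣAx̄ = (52500.00)(125.00) + (-4071.50)(181.00) = 5825557.76 mm³
ΣAȳ = (52500.00)(105.00) + (-4071.50)(137.00) = 4954703.94 mm³
x̄ = 5825557.76 / 48428.50 = 120.29 mm
ȳ = 4954703.94 / 48428.50 = 102.31 mm

x̄ = 120.29 mm, ȳ = 102.31 mm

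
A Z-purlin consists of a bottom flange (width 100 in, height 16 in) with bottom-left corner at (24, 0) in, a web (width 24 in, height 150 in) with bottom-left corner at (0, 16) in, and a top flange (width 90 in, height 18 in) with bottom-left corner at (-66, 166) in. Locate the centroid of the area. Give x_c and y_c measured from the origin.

x_c = 18.71 in, y_c = 91.48 in

bottom flange: A = 100 × 16 = 1600.00, centroid at (74.00, 8.00).
web: A = 24 × 150 = 3600.00, centroid at (12.00, 91.00).
top flange: A = 90 × 18 = 1620.00, centroid at (-21.00, 175.00).
ΣA = 6820.00 in², ΣAx_c = 127580.00 in³, ΣAy_c = 623900.00 in³.
x_c = 127580.00/6820.00 = 18.71 in; y_c = 623900.00/6820.00 = 91.48 in.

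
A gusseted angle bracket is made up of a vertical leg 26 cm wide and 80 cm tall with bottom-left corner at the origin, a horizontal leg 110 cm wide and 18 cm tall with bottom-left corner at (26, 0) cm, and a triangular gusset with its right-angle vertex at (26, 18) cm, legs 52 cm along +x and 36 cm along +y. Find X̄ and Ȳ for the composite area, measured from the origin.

X̄ = 45.63 cm, Ȳ = 25.84 cm

Part | A | x̄ᵢ | ȳᵢ | A·x̄ᵢ | A·ȳᵢ
vertical leg | 2080.00 | 13.00 | 40.00 | 27040.00 | 83200.00
horizontal leg | 1980.00 | 81.00 | 9.00 | 160380.00 | 17820.00
gusset | 936.00 | 43.33 | 30.00 | 40560.00 | 28080.00
Σ | 4996.00 |  |  | 227980.00 | 129100.00
X̄ = 227980.00 / 4996.00 = 45.63 cm
Ȳ = 129100.00 / 4996.00 = 25.84 cm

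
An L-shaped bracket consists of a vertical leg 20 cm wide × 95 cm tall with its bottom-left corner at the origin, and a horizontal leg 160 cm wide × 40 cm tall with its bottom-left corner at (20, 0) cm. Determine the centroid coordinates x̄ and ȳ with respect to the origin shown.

vertical leg: A = 20 × 95 = 1900.00, centroid at (10.00, 47.50).
horizontal leg: A = 160 × 40 = 6400.00, centroid at (100.00, 20.00).
ΣA = 8300.00 cm²
ΣAx̄ = (1900.00)(10.00) + (6400.00)(100.00) = 659000.00 cm³
ΣAȳ = (1900.00)(47.50) + (6400.00)(20.00) = 218250.00 cm³
x̄ = 659000.00 / 8300.00 = 79.40 cm
ȳ = 218250.00 / 8300.00 = 26.30 cm

x̄ = 79.40 cm, ȳ = 26.30 cm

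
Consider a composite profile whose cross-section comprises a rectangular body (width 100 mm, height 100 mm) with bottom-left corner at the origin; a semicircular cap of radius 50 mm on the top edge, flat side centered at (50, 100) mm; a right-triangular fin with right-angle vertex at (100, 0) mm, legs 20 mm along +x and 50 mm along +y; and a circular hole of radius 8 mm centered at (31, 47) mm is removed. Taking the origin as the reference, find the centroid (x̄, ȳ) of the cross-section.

rectangular body: A = 100 × 100 = 10000.00, centroid at (50.00, 50.00).
semicircular top: A = ½π·50² = 3926.99, centroid at (50.00, 121.22).
triangular fin: A = ½·20·50 = 500.00, centroid at (106.67, 16.67).
hole: A = −π·8² = -201.06, centroid at (31.00, 47.00).
ΣA = 14225.93 mm², ΣAx̄ = 743449.95 mm³, ΣAȳ = 974915.84 mm³.
x̄ = 743449.95/14225.93 = 52.26 mm; ȳ = 974915.84/14225.93 = 68.53 mm.

x̄ = 52.26 mm, ȳ = 68.53 mm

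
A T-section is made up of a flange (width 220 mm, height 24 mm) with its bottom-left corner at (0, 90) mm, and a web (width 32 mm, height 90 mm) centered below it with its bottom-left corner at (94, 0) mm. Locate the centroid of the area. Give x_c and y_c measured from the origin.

web: A = 32 × 90 = 2880.00, centroid at (110.00, 45.00).
flange: A = 220 × 24 = 5280.00, centroid at (110.00, 102.00).
ΣA = 8160.00 mm²
ΣAx_c = (2880.00)(110.00) + (5280.00)(110.00) = 897600.00 mm³
ΣAy_c = (2880.00)(45.00) + (5280.00)(102.00) = 668160.00 mm³
x_c = 897600.00 / 8160.00 = 110.00 mm
y_c = 668160.00 / 8160.00 = 81.88 mm

x_c = 110.00 mm, y_c = 81.88 mm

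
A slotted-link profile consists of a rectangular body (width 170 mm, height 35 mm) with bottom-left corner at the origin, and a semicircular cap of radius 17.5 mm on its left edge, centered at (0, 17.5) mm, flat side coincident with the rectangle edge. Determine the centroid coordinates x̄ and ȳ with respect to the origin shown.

x̄ = 78.09 mm, ȳ = 17.50 mm

Part | A | x̄ᵢ | ȳᵢ | A·x̄ᵢ | A·ȳᵢ
rectangular body | 5950.00 | 85.00 | 17.50 | 505750.00 | 104125.00
semicircular end | 481.06 | -7.43 | 17.50 | -3572.92 | 8418.49
Σ | 6431.06 |  |  | 502177.08 | 112543.49
x̄ = 502177.08 / 6431.06 = 78.09 mm
ȳ = 112543.49 / 6431.06 = 17.50 mm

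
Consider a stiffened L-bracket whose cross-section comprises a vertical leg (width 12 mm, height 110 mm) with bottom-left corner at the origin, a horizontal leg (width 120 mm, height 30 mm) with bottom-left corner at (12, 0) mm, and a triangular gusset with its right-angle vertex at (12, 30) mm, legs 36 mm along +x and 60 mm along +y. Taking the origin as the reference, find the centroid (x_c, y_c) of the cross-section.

x_c = 48.84 mm, y_c = 30.10 mm

Part | A | x̄ᵢ | ȳᵢ | A·x̄ᵢ | A·ȳᵢ
vertical leg | 1320.00 | 6.00 | 55.00 | 7920.00 | 72600.00
horizontal leg | 3600.00 | 72.00 | 15.00 | 259200.00 | 54000.00
gusset | 1080.00 | 24.00 | 50.00 | 25920.00 | 54000.00
Σ | 6000.00 |  |  | 293040.00 | 180600.00
x_c = 293040.00 / 6000.00 = 48.84 mm
y_c = 180600.00 / 6000.00 = 30.10 mm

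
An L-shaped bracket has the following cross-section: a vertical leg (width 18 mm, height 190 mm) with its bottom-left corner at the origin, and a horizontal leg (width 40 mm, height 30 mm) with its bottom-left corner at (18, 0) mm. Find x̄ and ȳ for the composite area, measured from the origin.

x̄ = 16.53 mm, ȳ = 74.22 mm

Part | A | x̄ᵢ | ȳᵢ | A·x̄ᵢ | A·ȳᵢ
vertical leg | 3420.00 | 9.00 | 95.00 | 30780.00 | 324900.00
horizontal leg | 1200.00 | 38.00 | 15.00 | 45600.00 | 18000.00
Σ | 4620.00 |  |  | 76380.00 | 342900.00
x̄ = 76380.00 / 4620.00 = 16.53 mm
ȳ = 342900.00 / 4620.00 = 74.22 mm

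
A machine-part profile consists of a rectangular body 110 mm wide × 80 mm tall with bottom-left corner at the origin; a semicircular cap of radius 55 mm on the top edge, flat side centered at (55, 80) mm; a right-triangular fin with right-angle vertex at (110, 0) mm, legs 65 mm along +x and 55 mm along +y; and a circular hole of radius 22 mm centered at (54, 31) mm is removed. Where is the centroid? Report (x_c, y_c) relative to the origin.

rectangular body: A = 110 × 80 = 8800.00, centroid at (55.00, 40.00).
semicircular top: A = ½π·55² = 4751.66, centroid at (55.00, 103.34).
triangular fin: A = ½·65·55 = 1787.50, centroid at (131.67, 18.33).
hole: A = −π·22² = -1520.53, centroid at (54.00, 31.00).
ΣA = 13818.63 mm², ΣAx_c = 898586.74 mm³, ΣAy_c = 828683.75 mm³.
x_c = 898586.74/13818.63 = 65.03 mm; y_c = 828683.75/13818.63 = 59.97 mm.

x_c = 65.03 mm, y_c = 59.97 mm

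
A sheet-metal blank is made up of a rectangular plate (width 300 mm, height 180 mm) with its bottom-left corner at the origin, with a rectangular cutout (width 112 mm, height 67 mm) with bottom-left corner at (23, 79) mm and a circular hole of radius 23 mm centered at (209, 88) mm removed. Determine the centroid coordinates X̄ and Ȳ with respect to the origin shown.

plate: A = 300 × 180 = 54000.00, centroid at (150.00, 90.00).
hole 1: A = −(112 × 67) = -7504.00, centroid at (79.00, 112.50).
hole 2: A = −π·23² = -1661.90, centroid at (209.00, 88.00).
ΣA = 44834.10 mm²
ΣAX̄ = (54000.00)(150.00) + (-7504.00)(79.00) + (-1661.90)(209.00) = 7159846.37 mm³
ΣAȲ = (54000.00)(90.00) + (-7504.00)(112.50) + (-1661.90)(88.00) = 3869552.58 mm³
X̄ = 7159846.37 / 44834.10 = 159.70 mm
Ȳ = 3869552.58 / 44834.10 = 86.31 mm

X̄ = 159.70 mm, Ȳ = 86.31 mm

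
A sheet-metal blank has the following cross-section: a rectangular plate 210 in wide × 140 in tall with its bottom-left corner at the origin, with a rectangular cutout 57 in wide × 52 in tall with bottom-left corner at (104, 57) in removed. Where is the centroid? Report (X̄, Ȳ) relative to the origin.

Part | A | x̄ᵢ | ȳᵢ | A·x̄ᵢ | A·ȳᵢ
plate | 29400.00 | 105.00 | 70.00 | 3087000.00 | 2058000.00
hole | -2964.00 | 132.50 | 83.00 | -392730.00 | -246012.00
Σ | 26436.00 |  |  | 2694270.00 | 1811988.00
X̄ = 2694270.00 / 26436.00 = 101.92 in
Ȳ = 1811988.00 / 26436.00 = 68.54 in

X̄ = 101.92 in, Ȳ = 68.54 in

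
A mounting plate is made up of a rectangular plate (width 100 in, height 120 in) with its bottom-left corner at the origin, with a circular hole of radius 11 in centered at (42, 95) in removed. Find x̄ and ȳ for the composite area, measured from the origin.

plate: A = 100 × 120 = 12000.00, centroid at (50.00, 60.00).
hole: A = −π·11² = -380.13, centroid at (42.00, 95.00).
ΣA = 11619.87 in², ΣAx̄ = 584034.43 in³, ΣAȳ = 683887.39 in³.
x̄ = 584034.43/11619.87 = 50.26 in; ȳ = 683887.39/11619.87 = 58.86 in.

x̄ = 50.26 in, ȳ = 58.86 in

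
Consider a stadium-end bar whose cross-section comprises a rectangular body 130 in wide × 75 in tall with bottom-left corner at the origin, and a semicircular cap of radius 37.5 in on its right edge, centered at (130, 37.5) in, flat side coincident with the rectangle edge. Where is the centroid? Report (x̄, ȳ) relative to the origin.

rectangular body: A = 130 × 75 = 9750.00, centroid at (65.00, 37.50).
semicircular end: A = ½π·37.5² = 2208.93, centroid at (145.92, 37.50).
ΣA = 11958.93 in², ΣAx̄ = 956067.45 in³, ΣAȳ = 448459.96 in³.
x̄ = 956067.45/11958.93 = 79.95 in; ȳ = 448459.96/11958.93 = 37.50 in.

x̄ = 79.95 in, ȳ = 37.50 in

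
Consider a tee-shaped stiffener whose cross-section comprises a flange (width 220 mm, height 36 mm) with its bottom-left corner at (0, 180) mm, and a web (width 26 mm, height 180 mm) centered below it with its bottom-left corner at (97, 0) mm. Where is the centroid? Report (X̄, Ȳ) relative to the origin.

web: A = 26 × 180 = 4680.00, centroid at (110.00, 90.00).
flange: A = 220 × 36 = 7920.00, centroid at (110.00, 198.00).
ΣA = 12600.00 mm², ΣAX̄ = 1386000.00 mm³, ΣAȲ = 1989360.00 mm³.
X̄ = 1386000.00/12600.00 = 110.00 mm; Ȳ = 1989360.00/12600.00 = 157.89 mm.

X̄ = 110.00 mm, Ȳ = 157.89 mm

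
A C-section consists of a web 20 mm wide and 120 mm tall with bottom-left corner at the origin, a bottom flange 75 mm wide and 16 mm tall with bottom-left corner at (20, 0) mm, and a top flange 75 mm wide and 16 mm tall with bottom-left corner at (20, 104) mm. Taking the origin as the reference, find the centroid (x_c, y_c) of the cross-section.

web: A = 20 × 120 = 2400.00, centroid at (10.00, 60.00).
bottom flange: A = 75 × 16 = 1200.00, centroid at (57.50, 8.00).
top flange: A = 75 × 16 = 1200.00, centroid at (57.50, 112.00).
ΣA = 4800.00 mm²
ΣAx_c = (2400.00)(10.00) + (1200.00)(57.50) + (1200.00)(57.50) = 162000.00 mm³
ΣAy_c = (2400.00)(60.00) + (1200.00)(8.00) + (1200.00)(112.00) = 288000.00 mm³
x_c = 162000.00 / 4800.00 = 33.75 mm
y_c = 288000.00 / 4800.00 = 60.00 mm

x_c = 33.75 mm, y_c = 60.00 mm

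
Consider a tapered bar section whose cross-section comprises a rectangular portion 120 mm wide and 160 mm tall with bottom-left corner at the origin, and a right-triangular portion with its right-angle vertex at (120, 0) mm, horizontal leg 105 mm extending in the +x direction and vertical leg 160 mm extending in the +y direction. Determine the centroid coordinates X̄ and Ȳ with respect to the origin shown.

rectangular portion: A = 120 × 160 = 19200.00, centroid at (60.00, 80.00).
triangular portion: A = ½·105·160 = 8400.00, centroid at (155.00, 53.33).
ΣA = 27600.00 mm²
ΣAX̄ = (19200.00)(60.00) + (8400.00)(155.00) = 2454000.00 mm³
ΣAȲ = (19200.00)(80.00) + (8400.00)(53.33) = 1984000.00 mm³
X̄ = 2454000.00 / 27600.00 = 88.91 mm
Ȳ = 1984000.00 / 27600.00 = 71.88 mm

X̄ = 88.91 mm, Ȳ = 71.88 mm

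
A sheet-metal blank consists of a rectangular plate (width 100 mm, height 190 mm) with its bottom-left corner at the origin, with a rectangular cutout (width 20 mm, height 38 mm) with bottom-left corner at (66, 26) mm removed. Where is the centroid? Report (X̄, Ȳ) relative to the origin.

Part | A | x̄ᵢ | ȳᵢ | A·x̄ᵢ | A·ȳᵢ
plate | 19000.00 | 50.00 | 95.00 | 950000.00 | 1805000.00
hole | -760.00 | 76.00 | 45.00 | -57760.00 | -34200.00
Σ | 18240.00 |  |  | 892240.00 | 1770800.00
X̄ = 892240.00 / 18240.00 = 48.92 mm
Ȳ = 1770800.00 / 18240.00 = 97.08 mm

X̄ = 48.92 mm, Ȳ = 97.08 mm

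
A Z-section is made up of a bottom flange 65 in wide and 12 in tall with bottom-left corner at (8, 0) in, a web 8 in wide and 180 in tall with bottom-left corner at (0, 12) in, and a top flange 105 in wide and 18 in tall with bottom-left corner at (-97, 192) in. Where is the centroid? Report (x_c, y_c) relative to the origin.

bottom flange: A = 65 × 12 = 780.00, centroid at (40.50, 6.00).
web: A = 8 × 180 = 1440.00, centroid at (4.00, 102.00).
top flange: A = 105 × 18 = 1890.00, centroid at (-44.50, 201.00).
ΣA = 4110.00 in²
ΣAx_c = (780.00)(40.50) + (1440.00)(4.00) + (1890.00)(-44.50) = -46755.00 in³
ΣAy_c = (780.00)(6.00) + (1440.00)(102.00) + (1890.00)(201.00) = 531450.00 in³
x_c = -46755.00 / 4110.00 = -11.38 in
y_c = 531450.00 / 4110.00 = 129.31 in

x_c = -11.38 in, y_c = 129.31 in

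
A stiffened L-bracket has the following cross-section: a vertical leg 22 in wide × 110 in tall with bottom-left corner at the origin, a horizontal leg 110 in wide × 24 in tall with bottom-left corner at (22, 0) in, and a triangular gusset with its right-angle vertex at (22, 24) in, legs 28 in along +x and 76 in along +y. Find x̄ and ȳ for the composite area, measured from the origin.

vertical leg: A = 22 × 110 = 2420.00, centroid at (11.00, 55.00).
horizontal leg: A = 110 × 24 = 2640.00, centroid at (77.00, 12.00).
gusset: A = ½·28·76 = 1064.00, centroid at (31.33, 49.33).
ΣA = 6124.00 in²
ΣAx̄ = (2420.00)(11.00) + (2640.00)(77.00) + (1064.00)(31.33) = 263238.67 in³
ΣAȳ = (2420.00)(55.00) + (2640.00)(12.00) + (1064.00)(49.33) = 217270.67 in³
x̄ = 263238.67 / 6124.00 = 42.98 in
ȳ = 217270.67 / 6124.00 = 35.48 in

x̄ = 42.98 in, ȳ = 35.48 in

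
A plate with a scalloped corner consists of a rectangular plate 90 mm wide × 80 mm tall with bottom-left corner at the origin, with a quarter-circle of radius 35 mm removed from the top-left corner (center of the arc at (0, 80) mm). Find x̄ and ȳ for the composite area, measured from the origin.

x̄ = 49.65 mm, ȳ = 36.12 mm

plate: A = 90 × 80 = 7200.00, centroid at (45.00, 40.00).
removed quarter-circle: A = −¼π·35² = -962.11, centroid at (14.85, 65.15).
ΣA = 6237.89 mm², ΣAx̄ = 309708.33 mm³, ΣAȳ = 225322.65 mm³.
x̄ = 309708.33/6237.89 = 49.65 mm; ȳ = 225322.65/6237.89 = 36.12 mm.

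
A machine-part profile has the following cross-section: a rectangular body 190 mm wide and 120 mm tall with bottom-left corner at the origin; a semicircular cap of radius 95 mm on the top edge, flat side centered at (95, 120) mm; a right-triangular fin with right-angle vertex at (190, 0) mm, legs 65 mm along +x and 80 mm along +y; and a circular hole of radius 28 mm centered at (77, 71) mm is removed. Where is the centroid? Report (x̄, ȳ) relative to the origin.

x̄ = 104.37 mm, ȳ = 95.25 mm

Part | A | x̄ᵢ | ȳᵢ | A·x̄ᵢ | A·ȳᵢ
rectangular body | 22800.00 | 95.00 | 60.00 | 2166000.00 | 1368000.00
semicircular top | 14176.44 | 95.00 | 160.32 | 1346761.50 | 2272755.76
triangular fin | 2600.00 | 211.67 | 26.67 | 550333.33 | 69333.33
hole | -2463.01 | 77.00 | 71.00 | -189651.67 | -174873.61
Σ | 37113.43 |  |  | 3873443.17 | 3535215.48
x̄ = 3873443.17 / 37113.43 = 104.37 mm
ȳ = 3535215.48 / 37113.43 = 95.25 mm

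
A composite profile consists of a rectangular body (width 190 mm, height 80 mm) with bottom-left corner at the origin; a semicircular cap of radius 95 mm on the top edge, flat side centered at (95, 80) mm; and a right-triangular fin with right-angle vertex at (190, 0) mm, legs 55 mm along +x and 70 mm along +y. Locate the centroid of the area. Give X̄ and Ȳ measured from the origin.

rectangular body: A = 190 × 80 = 15200.00, centroid at (95.00, 40.00).
semicircular top: A = ½π·95² = 14176.44, centroid at (95.00, 120.32).
triangular fin: A = ½·55·70 = 1925.00, centroid at (208.33, 23.33).
ΣA = 31301.44 mm²
ΣAX̄ = (15200.00)(95.00) + (14176.44)(95.00) + (1925.00)(208.33) = 3191803.17 mm³
ΣAȲ = (15200.00)(40.00) + (14176.44)(120.32) + (1925.00)(23.33) = 2358614.95 mm³
X̄ = 3191803.17 / 31301.44 = 101.97 mm
Ȳ = 2358614.95 / 31301.44 = 75.35 mm

X̄ = 101.97 mm, Ȳ = 75.35 mm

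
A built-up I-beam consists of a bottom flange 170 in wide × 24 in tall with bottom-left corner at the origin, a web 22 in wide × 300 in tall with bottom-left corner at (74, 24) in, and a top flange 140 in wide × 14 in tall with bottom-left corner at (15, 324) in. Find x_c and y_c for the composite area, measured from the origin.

bottom flange: A = 170 × 24 = 4080.00, centroid at (85.00, 12.00).
web: A = 22 × 300 = 6600.00, centroid at (85.00, 174.00).
top flange: A = 140 × 14 = 1960.00, centroid at (85.00, 331.00).
ΣA = 12640.00 in²
ΣAx_c = (4080.00)(85.00) + (6600.00)(85.00) + (1960.00)(85.00) = 1074400.00 in³
ΣAy_c = (4080.00)(12.00) + (6600.00)(174.00) + (1960.00)(331.00) = 1846120.00 in³
x_c = 1074400.00 / 12640.00 = 85.00 in
y_c = 1846120.00 / 12640.00 = 146.05 in

x_c = 85.00 in, y_c = 146.05 in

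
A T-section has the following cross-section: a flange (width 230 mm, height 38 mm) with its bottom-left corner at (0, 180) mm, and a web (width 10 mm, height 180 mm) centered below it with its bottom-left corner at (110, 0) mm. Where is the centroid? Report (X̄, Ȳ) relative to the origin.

web: A = 10 × 180 = 1800.00, centroid at (115.00, 90.00).
flange: A = 230 × 38 = 8740.00, centroid at (115.00, 199.00).
ΣA = 10540.00 mm²
ΣAX̄ = (1800.00)(115.00) + (8740.00)(115.00) = 1212100.00 mm³
ΣAȲ = (1800.00)(90.00) + (8740.00)(199.00) = 1901260.00 mm³
X̄ = 1212100.00 / 10540.00 = 115.00 mm
Ȳ = 1901260.00 / 10540.00 = 180.39 mm

X̄ = 115.00 mm, Ȳ = 180.39 mm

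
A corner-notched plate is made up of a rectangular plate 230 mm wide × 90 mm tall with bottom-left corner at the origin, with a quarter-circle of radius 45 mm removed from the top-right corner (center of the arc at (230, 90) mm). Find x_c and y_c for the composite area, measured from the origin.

Part | A | x̄ᵢ | ȳᵢ | A·x̄ᵢ | A·ȳᵢ
plate | 20700.00 | 115.00 | 45.00 | 2380500.00 | 931500.00
removed quarter-circle | -1590.43 | 210.90 | 70.90 | -335424.19 | -112763.82
Σ | 19109.57 |  |  | 2045075.81 | 818736.18
x_c = 2045075.81 / 19109.57 = 107.02 mm
y_c = 818736.18 / 19109.57 = 42.84 mm

x_c = 107.02 mm, y_c = 42.84 mm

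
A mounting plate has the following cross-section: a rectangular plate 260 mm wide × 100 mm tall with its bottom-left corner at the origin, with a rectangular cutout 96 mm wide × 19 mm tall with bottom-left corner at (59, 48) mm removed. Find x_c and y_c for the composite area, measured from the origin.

plate: A = 260 × 100 = 26000.00, centroid at (130.00, 50.00).
hole: A = −(96 × 19) = -1824.00, centroid at (107.00, 57.50).
ΣA = 24176.00 mm²
ΣAx_c = (26000.00)(130.00) + (-1824.00)(107.00) = 3184832.00 mm³
ΣAy_c = (26000.00)(50.00) + (-1824.00)(57.50) = 1195120.00 mm³
x_c = 3184832.00 / 24176.00 = 131.74 mm
y_c = 1195120.00 / 24176.00 = 49.43 mm

x_c = 131.74 mm, y_c = 49.43 mm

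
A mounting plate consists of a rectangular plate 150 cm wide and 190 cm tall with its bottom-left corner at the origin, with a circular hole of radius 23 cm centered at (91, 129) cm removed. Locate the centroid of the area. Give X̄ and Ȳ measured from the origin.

X̄ = 74.01 cm, Ȳ = 92.89 cm

Part | A | x̄ᵢ | ȳᵢ | A·x̄ᵢ | A·ȳᵢ
plate | 28500.00 | 75.00 | 95.00 | 2137500.00 | 2707500.00
hole | -1661.90 | 91.00 | 129.00 | -151233.13 | -214385.42
Σ | 26838.10 |  |  | 1986266.87 | 2493114.58
X̄ = 1986266.87 / 26838.10 = 74.01 cm
Ȳ = 2493114.58 / 26838.10 = 92.89 cm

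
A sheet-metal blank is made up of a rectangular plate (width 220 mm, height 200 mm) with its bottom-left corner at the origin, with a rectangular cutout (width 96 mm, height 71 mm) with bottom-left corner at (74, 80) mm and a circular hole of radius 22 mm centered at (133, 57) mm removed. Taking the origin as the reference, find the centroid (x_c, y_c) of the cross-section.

plate: A = 220 × 200 = 44000.00, centroid at (110.00, 100.00).
hole 1: A = −(96 × 71) = -6816.00, centroid at (122.00, 115.50).
hole 2: A = −π·22² = -1520.53, centroid at (133.00, 57.00).
ΣA = 35663.47 mm²
ΣAx_c = (44000.00)(110.00) + (-6816.00)(122.00) + (-1520.53)(133.00) = 3806217.40 mm³
ΣAy_c = (44000.00)(100.00) + (-6816.00)(115.50) + (-1520.53)(57.00) = 3526081.74 mm³
x_c = 3806217.40 / 35663.47 = 106.73 mm
y_c = 3526081.74 / 35663.47 = 98.87 mm

x_c = 106.73 mm, y_c = 98.87 mm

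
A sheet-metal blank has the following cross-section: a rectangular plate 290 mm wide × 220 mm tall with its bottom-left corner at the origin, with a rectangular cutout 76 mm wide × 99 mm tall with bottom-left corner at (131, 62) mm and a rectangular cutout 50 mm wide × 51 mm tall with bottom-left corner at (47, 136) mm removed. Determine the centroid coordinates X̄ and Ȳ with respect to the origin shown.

X̄ = 145.10 mm, Ȳ = 107.35 mm

plate: A = 290 × 220 = 63800.00, centroid at (145.00, 110.00).
hole 1: A = −(76 × 99) = -7524.00, centroid at (169.00, 111.50).
hole 2: A = −(50 × 51) = -2550.00, centroid at (72.00, 161.50).
ΣA = 53726.00 mm²
ΣAX̄ = (63800.00)(145.00) + (-7524.00)(169.00) + (-2550.00)(72.00) = 7795844.00 mm³
ΣAȲ = (63800.00)(110.00) + (-7524.00)(111.50) + (-2550.00)(161.50) = 5767249.00 mm³
X̄ = 7795844.00 / 53726.00 = 145.10 mm
Ȳ = 5767249.00 / 53726.00 = 107.35 mm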